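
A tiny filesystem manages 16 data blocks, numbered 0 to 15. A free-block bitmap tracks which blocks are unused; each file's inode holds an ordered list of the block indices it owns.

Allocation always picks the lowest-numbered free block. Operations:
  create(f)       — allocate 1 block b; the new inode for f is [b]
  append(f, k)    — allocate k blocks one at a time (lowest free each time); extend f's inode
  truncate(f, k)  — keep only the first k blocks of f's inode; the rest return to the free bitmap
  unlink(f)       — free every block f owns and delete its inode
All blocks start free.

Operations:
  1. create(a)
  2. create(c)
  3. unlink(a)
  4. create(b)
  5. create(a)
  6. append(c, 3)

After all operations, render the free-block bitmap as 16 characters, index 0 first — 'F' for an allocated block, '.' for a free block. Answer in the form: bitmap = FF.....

bitmap = FFFFFF..........

create(a): bitmap=F............... | a=[0]
create(c): bitmap=FF.............. | a=[0] c=[1]
unlink(a): bitmap=.F.............. | c=[1]
create(b): bitmap=FF.............. | b=[0] c=[1]
create(a): bitmap=FFF............. | a=[2] b=[0] c=[1]
append(c, 3): bitmap=FFFFFF.......... | a=[2] b=[0] c=[1, 3, 4, 5]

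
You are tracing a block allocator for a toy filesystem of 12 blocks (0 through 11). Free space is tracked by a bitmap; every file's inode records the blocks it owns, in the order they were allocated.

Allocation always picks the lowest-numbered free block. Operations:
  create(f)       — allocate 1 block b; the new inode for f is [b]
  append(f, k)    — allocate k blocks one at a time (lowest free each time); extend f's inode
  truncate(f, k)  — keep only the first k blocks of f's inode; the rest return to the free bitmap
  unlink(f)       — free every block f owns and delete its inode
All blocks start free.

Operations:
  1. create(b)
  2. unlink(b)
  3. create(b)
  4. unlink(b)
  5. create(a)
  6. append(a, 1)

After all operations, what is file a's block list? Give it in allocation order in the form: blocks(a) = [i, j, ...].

after create(b) → b:[0]  free=[F...........]
after unlink(b) →   free=[............]
after create(b) → b:[0]  free=[F...........]
after unlink(b) →   free=[............]
after create(a) → a:[0]  free=[F...........]
after append(a, 1) → a:[0, 1]  free=[FF..........]

blocks(a) = [0, 1]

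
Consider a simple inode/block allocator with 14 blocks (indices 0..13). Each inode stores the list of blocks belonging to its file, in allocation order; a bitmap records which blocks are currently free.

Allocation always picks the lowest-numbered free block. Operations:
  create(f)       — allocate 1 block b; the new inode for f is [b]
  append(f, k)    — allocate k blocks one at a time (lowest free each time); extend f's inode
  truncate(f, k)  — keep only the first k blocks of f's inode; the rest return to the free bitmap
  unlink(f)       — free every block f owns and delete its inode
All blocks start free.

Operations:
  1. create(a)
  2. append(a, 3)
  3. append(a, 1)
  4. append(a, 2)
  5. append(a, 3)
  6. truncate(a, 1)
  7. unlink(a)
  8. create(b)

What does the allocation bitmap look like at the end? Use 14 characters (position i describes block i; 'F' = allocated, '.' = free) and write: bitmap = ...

create(a): bitmap=F............. | a=[0]
append(a, 3): bitmap=FFFF.......... | a=[0, 1, 2, 3]
append(a, 1): bitmap=FFFFF......... | a=[0, 1, 2, 3, 4]
append(a, 2): bitmap=FFFFFFF....... | a=[0, 1, 2, 3, 4, 5, 6]
append(a, 3): bitmap=FFFFFFFFFF.... | a=[0, 1, 2, 3, 4, 5, 6, 7, 8, 9]
truncate(a, 1): bitmap=F............. | a=[0]
unlink(a): bitmap=.............. | 
create(b): bitmap=F............. | b=[0]

bitmap = F.............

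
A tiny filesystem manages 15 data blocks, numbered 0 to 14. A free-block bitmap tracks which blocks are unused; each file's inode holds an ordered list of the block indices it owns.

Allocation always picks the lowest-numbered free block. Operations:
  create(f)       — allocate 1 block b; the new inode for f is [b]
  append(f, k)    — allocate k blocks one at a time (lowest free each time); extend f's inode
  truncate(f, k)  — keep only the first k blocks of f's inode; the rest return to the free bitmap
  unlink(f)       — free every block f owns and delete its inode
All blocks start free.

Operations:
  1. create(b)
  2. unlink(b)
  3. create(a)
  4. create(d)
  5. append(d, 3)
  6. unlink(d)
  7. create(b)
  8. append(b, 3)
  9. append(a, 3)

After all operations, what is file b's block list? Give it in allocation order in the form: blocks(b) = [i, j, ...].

create(b): bitmap=F.............. | b=[0]
unlink(b): bitmap=............... | 
create(a): bitmap=F.............. | a=[0]
create(d): bitmap=FF............. | a=[0] d=[1]
append(d, 3): bitmap=FFFFF.......... | a=[0] d=[1, 2, 3, 4]
unlink(d): bitmap=F.............. | a=[0]
create(b): bitmap=FF............. | a=[0] b=[1]
append(b, 3): bitmap=FFFFF.......... | a=[0] b=[1, 2, 3, 4]
append(a, 3): bitmap=FFFFFFFF....... | a=[0, 5, 6, 7] b=[1, 2, 3, 4]

blocks(b) = [1, 2, 3, 4]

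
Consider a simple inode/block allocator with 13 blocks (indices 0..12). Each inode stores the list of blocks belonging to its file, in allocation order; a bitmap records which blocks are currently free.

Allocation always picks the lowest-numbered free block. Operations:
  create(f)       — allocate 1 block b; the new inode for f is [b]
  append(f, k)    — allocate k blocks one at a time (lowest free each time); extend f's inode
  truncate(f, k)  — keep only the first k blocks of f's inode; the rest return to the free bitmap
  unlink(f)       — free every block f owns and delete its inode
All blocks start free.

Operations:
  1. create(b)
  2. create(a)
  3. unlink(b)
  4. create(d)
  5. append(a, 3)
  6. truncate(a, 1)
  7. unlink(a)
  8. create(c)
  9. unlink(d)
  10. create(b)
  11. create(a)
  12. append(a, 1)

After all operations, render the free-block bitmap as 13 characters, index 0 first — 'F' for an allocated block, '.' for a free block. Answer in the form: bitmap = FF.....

bitmap = FFFF.........

  1. create(b)  ⇒  F............  {b→[0]}
  2. create(a)  ⇒  FF...........  {a→[1]; b→[0]}
  3. unlink(b)  ⇒  .F...........  {a→[1]}
  4. create(d)  ⇒  FF...........  {a→[1]; d→[0]}
  5. append(a, 3)  ⇒  FFFFF........  {a→[1, 2, 3, 4]; d→[0]}
  6. truncate(a, 1)  ⇒  FF...........  {a→[1]; d→[0]}
  7. unlink(a)  ⇒  F............  {d→[0]}
  8. create(c)  ⇒  FF...........  {c→[1]; d→[0]}
  9. unlink(d)  ⇒  .F...........  {c→[1]}
  10. create(b)  ⇒  FF...........  {b→[0]; c→[1]}
  11. create(a)  ⇒  FFF..........  {a→[2]; b→[0]; c→[1]}
  12. append(a, 1)  ⇒  FFFF.........  {a→[2, 3]; b→[0]; c→[1]}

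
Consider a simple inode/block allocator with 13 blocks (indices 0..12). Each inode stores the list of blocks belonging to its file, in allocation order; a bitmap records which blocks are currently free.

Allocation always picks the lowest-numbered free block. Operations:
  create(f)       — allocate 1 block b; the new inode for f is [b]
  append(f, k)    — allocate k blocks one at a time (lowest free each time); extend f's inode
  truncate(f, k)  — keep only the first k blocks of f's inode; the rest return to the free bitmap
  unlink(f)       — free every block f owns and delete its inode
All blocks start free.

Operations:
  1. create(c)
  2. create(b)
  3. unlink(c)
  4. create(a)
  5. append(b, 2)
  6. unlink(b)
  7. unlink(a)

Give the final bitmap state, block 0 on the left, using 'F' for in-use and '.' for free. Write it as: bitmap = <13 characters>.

  1. create(c)  ⇒  F............  {c→[0]}
  2. create(b)  ⇒  FF...........  {b→[1]; c→[0]}
  3. unlink(c)  ⇒  .F...........  {b→[1]}
  4. create(a)  ⇒  FF...........  {a→[0]; b→[1]}
  5. append(b, 2)  ⇒  FFFF.........  {a→[0]; b→[1, 2, 3]}
  6. unlink(b)  ⇒  F............  {a→[0]}
  7. unlink(a)  ⇒  .............  {}

bitmap = .............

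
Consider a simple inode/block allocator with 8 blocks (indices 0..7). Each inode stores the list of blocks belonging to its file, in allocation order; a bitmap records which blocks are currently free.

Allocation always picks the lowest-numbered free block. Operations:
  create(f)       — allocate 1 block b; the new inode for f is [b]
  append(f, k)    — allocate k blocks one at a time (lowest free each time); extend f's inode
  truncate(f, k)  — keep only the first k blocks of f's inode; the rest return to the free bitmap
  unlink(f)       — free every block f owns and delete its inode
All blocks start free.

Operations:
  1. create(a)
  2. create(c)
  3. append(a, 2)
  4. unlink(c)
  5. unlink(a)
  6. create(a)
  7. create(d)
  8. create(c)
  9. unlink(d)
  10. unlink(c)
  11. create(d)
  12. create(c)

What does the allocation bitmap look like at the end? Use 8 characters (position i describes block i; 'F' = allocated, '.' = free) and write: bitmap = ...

create(a): bitmap=F....... | a=[0]
create(c): bitmap=FF...... | a=[0] c=[1]
append(a, 2): bitmap=FFFF.... | a=[0, 2, 3] c=[1]
unlink(c): bitmap=F.FF.... | a=[0, 2, 3]
unlink(a): bitmap=........ | 
create(a): bitmap=F....... | a=[0]
create(d): bitmap=FF...... | a=[0] d=[1]
create(c): bitmap=FFF..... | a=[0] c=[2] d=[1]
unlink(d): bitmap=F.F..... | a=[0] c=[2]
unlink(c): bitmap=F....... | a=[0]
create(d): bitmap=FF...... | a=[0] d=[1]
create(c): bitmap=FFF..... | a=[0] c=[2] d=[1]

bitmap = FFF.....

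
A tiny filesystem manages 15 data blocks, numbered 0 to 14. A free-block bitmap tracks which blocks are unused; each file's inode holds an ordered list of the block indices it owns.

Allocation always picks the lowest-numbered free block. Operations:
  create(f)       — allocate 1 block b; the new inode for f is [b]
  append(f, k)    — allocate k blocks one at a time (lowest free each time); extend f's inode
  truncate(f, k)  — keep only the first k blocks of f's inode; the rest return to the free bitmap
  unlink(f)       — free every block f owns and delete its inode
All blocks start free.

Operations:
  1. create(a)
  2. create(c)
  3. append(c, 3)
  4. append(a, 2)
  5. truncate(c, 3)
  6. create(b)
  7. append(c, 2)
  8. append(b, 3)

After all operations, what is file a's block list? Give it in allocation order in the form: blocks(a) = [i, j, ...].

blocks(a) = [0, 5, 6]

  1. create(a)  ⇒  F..............  {a→[0]}
  2. create(c)  ⇒  FF.............  {a→[0]; c→[1]}
  3. append(c, 3)  ⇒  FFFFF..........  {a→[0]; c→[1, 2, 3, 4]}
  4. append(a, 2)  ⇒  FFFFFFF........  {a→[0, 5, 6]; c→[1, 2, 3, 4]}
  5. truncate(c, 3)  ⇒  FFFF.FF........  {a→[0, 5, 6]; c→[1, 2, 3]}
  6. create(b)  ⇒  FFFFFFF........  {a→[0, 5, 6]; b→[4]; c→[1, 2, 3]}
  7. append(c, 2)  ⇒  FFFFFFFFF......  {a→[0, 5, 6]; b→[4]; c→[1, 2, 3, 7, 8]}
  8. append(b, 3)  ⇒  FFFFFFFFFFFF...  {a→[0, 5, 6]; b→[4, 9, 10, 11]; c→[1, 2, 3, 7, 8]}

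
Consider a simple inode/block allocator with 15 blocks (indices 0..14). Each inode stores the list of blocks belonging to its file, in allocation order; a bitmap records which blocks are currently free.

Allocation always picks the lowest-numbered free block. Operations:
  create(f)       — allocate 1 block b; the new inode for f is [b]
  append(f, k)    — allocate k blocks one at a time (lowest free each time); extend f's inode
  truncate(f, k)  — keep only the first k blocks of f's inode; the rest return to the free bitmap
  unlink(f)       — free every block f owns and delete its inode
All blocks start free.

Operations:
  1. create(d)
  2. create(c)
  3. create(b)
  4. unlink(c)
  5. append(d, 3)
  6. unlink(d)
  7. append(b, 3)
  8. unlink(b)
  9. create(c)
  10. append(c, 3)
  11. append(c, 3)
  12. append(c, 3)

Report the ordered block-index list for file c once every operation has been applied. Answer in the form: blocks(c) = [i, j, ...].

blocks(c) = [0, 1, 2, 3, 4, 5, 6, 7, 8, 9]

  1. create(d)  ⇒  F..............  {d→[0]}
  2. create(c)  ⇒  FF.............  {c→[1]; d→[0]}
  3. create(b)  ⇒  FFF............  {b→[2]; c→[1]; d→[0]}
  4. unlink(c)  ⇒  F.F............  {b→[2]; d→[0]}
  5. append(d, 3)  ⇒  FFFFF..........  {b→[2]; d→[0, 1, 3, 4]}
  6. unlink(d)  ⇒  ..F............  {b→[2]}
  7. append(b, 3)  ⇒  FFFF...........  {b→[2, 0, 1, 3]}
  8. unlink(b)  ⇒  ...............  {}
  9. create(c)  ⇒  F..............  {c→[0]}
  10. append(c, 3)  ⇒  FFFF...........  {c→[0, 1, 2, 3]}
  11. append(c, 3)  ⇒  FFFFFFF........  {c→[0, 1, 2, 3, 4, 5, 6]}
  12. append(c, 3)  ⇒  FFFFFFFFFF.....  {c→[0, 1, 2, 3, 4, 5, 6, 7, 8, 9]}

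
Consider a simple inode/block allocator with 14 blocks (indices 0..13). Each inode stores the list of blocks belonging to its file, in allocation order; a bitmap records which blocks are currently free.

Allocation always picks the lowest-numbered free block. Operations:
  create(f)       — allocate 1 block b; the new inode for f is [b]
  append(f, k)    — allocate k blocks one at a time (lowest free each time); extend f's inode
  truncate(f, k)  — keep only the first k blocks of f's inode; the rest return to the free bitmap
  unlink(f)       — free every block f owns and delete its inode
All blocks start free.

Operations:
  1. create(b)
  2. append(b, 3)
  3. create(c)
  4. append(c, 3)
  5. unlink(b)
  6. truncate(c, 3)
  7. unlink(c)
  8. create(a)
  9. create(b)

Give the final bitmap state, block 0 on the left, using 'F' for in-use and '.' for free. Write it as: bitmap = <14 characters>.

create(b): bitmap=F............. | b=[0]
append(b, 3): bitmap=FFFF.......... | b=[0, 1, 2, 3]
create(c): bitmap=FFFFF......... | b=[0, 1, 2, 3] c=[4]
append(c, 3): bitmap=FFFFFFFF...... | b=[0, 1, 2, 3] c=[4, 5, 6, 7]
unlink(b): bitmap=....FFFF...... | c=[4, 5, 6, 7]
truncate(c, 3): bitmap=....FFF....... | c=[4, 5, 6]
unlink(c): bitmap=.............. | 
create(a): bitmap=F............. | a=[0]
create(b): bitmap=FF............ | a=[0] b=[1]

bitmap = FF............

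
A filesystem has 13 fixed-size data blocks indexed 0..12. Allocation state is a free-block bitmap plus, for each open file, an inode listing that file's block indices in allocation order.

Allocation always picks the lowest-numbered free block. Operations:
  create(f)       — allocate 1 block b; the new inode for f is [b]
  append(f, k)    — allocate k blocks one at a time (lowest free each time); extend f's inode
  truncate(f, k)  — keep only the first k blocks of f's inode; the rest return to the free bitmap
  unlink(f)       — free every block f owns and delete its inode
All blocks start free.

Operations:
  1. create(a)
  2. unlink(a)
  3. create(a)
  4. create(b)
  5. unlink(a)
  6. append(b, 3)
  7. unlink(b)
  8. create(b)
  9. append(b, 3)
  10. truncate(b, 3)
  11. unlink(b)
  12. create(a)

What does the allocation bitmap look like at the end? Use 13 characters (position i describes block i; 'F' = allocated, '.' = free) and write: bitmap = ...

bitmap = F............

create(a): bitmap=F............ | a=[0]
unlink(a): bitmap=............. | 
create(a): bitmap=F............ | a=[0]
create(b): bitmap=FF........... | a=[0] b=[1]
unlink(a): bitmap=.F........... | b=[1]
append(b, 3): bitmap=FFFF......... | b=[1, 0, 2, 3]
unlink(b): bitmap=............. | 
create(b): bitmap=F............ | b=[0]
append(b, 3): bitmap=FFFF......... | b=[0, 1, 2, 3]
truncate(b, 3): bitmap=FFF.......... | b=[0, 1, 2]
unlink(b): bitmap=............. | 
create(a): bitmap=F............ | a=[0]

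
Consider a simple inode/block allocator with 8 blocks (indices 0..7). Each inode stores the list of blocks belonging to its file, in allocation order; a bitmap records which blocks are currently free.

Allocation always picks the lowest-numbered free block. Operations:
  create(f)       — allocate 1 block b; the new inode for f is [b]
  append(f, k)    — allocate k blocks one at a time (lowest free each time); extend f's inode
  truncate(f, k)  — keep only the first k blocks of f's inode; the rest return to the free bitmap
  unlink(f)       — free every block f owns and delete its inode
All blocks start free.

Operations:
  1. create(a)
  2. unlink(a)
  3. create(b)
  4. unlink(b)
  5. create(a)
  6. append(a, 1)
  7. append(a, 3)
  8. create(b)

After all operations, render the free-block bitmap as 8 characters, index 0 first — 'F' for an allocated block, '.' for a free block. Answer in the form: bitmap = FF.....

bitmap = FFFFFF..

after create(a) → a:[0]  free=[F.......]
after unlink(a) →   free=[........]
after create(b) → b:[0]  free=[F.......]
after unlink(b) →   free=[........]
after create(a) → a:[0]  free=[F.......]
after append(a, 1) → a:[0, 1]  free=[FF......]
after append(a, 3) → a:[0, 1, 2, 3, 4]  free=[FFFFF...]
after create(b) → a:[0, 1, 2, 3, 4], b:[5]  free=[FFFFFF..]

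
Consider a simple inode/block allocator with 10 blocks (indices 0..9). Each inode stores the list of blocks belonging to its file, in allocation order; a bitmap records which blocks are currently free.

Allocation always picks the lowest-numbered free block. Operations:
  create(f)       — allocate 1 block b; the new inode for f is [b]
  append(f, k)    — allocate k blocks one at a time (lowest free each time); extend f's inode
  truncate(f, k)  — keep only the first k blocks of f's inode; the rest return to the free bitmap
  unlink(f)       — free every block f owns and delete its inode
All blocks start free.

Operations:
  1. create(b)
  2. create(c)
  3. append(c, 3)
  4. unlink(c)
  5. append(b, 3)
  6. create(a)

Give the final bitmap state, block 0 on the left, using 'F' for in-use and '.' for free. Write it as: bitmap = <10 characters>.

bitmap = FFFFF.....

after create(b) → b:[0]  free=[F.........]
after create(c) → b:[0], c:[1]  free=[FF........]
after append(c, 3) → b:[0], c:[1, 2, 3, 4]  free=[FFFFF.....]
after unlink(c) → b:[0]  free=[F.........]
after append(b, 3) → b:[0, 1, 2, 3]  free=[FFFF......]
after create(a) → a:[4], b:[0, 1, 2, 3]  free=[FFFFF.....]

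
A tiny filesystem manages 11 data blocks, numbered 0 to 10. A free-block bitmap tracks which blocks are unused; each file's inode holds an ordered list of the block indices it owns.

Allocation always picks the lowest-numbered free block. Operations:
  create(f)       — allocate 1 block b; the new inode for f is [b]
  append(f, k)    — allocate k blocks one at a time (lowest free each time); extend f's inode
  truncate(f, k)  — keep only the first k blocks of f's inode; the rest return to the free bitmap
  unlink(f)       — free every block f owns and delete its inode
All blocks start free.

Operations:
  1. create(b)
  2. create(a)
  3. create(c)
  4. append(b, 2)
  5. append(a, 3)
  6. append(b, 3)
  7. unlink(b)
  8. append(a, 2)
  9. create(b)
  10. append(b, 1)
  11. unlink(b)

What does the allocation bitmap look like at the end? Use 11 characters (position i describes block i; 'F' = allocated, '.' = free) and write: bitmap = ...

after create(b) → b:[0]  free=[F..........]
after create(a) → a:[1], b:[0]  free=[FF.........]
after create(c) → a:[1], b:[0], c:[2]  free=[FFF........]
after append(b, 2) → a:[1], b:[0, 3, 4], c:[2]  free=[FFFFF......]
after append(a, 3) → a:[1, 5, 6, 7], b:[0, 3, 4], c:[2]  free=[FFFFFFFF...]
after append(b, 3) → a:[1, 5, 6, 7], b:[0, 3, 4, 8, 9, 10], c:[2]  free=[FFFFFFFFFFF]
after unlink(b) → a:[1, 5, 6, 7], c:[2]  free=[.FF..FFF...]
after append(a, 2) → a:[1, 5, 6, 7, 0, 3], c:[2]  free=[FFFF.FFF...]
after create(b) → a:[1, 5, 6, 7, 0, 3], b:[4], c:[2]  free=[FFFFFFFF...]
after append(b, 1) → a:[1, 5, 6, 7, 0, 3], b:[4, 8], c:[2]  free=[FFFFFFFFF..]
after unlink(b) → a:[1, 5, 6, 7, 0, 3], c:[2]  free=[FFFF.FFF...]

bitmap = FFFF.FFF...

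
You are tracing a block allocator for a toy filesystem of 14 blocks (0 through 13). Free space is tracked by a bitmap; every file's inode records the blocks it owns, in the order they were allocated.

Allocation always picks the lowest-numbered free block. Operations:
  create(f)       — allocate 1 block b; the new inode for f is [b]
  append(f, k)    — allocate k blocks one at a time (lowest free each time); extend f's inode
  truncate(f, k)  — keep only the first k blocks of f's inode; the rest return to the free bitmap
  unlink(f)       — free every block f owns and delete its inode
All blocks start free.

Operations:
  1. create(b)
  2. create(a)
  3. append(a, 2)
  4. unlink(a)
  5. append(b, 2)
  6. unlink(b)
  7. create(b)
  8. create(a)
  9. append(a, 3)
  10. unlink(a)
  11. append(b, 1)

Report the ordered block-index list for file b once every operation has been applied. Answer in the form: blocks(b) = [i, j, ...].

blocks(b) = [0, 1]

create(b): bitmap=F............. | b=[0]
create(a): bitmap=FF............ | a=[1] b=[0]
append(a, 2): bitmap=FFFF.......... | a=[1, 2, 3] b=[0]
unlink(a): bitmap=F............. | b=[0]
append(b, 2): bitmap=FFF........... | b=[0, 1, 2]
unlink(b): bitmap=.............. | 
create(b): bitmap=F............. | b=[0]
create(a): bitmap=FF............ | a=[1] b=[0]
append(a, 3): bitmap=FFFFF......... | a=[1, 2, 3, 4] b=[0]
unlink(a): bitmap=F............. | b=[0]
append(b, 1): bitmap=FF............ | b=[0, 1]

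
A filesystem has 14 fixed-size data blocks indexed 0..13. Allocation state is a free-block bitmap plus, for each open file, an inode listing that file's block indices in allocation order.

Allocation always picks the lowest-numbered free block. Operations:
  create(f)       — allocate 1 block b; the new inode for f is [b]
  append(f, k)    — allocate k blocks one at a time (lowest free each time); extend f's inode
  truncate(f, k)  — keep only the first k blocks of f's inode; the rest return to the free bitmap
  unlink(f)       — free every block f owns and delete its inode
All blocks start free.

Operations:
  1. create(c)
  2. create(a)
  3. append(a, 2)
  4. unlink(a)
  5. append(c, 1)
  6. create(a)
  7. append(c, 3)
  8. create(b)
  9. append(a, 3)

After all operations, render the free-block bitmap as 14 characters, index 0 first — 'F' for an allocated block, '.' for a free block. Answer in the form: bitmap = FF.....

bitmap = FFFFFFFFFF....

create(c): bitmap=F............. | c=[0]
create(a): bitmap=FF............ | a=[1] c=[0]
append(a, 2): bitmap=FFFF.......... | a=[1, 2, 3] c=[0]
unlink(a): bitmap=F............. | c=[0]
append(c, 1): bitmap=FF............ | c=[0, 1]
create(a): bitmap=FFF........... | a=[2] c=[0, 1]
append(c, 3): bitmap=FFFFFF........ | a=[2] c=[0, 1, 3, 4, 5]
create(b): bitmap=FFFFFFF....... | a=[2] b=[6] c=[0, 1, 3, 4, 5]
append(a, 3): bitmap=FFFFFFFFFF.... | a=[2, 7, 8, 9] b=[6] c=[0, 1, 3, 4, 5]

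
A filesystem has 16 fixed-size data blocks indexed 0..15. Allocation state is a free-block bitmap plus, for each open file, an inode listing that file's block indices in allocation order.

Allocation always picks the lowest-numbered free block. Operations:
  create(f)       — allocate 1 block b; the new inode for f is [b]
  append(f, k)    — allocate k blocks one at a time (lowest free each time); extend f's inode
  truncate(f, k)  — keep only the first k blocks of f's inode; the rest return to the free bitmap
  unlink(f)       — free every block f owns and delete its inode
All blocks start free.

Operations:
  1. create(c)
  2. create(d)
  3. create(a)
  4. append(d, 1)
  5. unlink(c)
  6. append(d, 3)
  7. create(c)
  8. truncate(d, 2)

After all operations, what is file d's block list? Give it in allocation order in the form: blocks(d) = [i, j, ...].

after create(c) → c:[0]  free=[F...............]
after create(d) → c:[0], d:[1]  free=[FF..............]
after create(a) → a:[2], c:[0], d:[1]  free=[FFF.............]
after append(d, 1) → a:[2], c:[0], d:[1, 3]  free=[FFFF............]
after unlink(c) → a:[2], d:[1, 3]  free=[.FFF............]
after append(d, 3) → a:[2], d:[1, 3, 0, 4, 5]  free=[FFFFFF..........]
after create(c) → a:[2], c:[6], d:[1, 3, 0, 4, 5]  free=[FFFFFFF.........]
after truncate(d, 2) → a:[2], c:[6], d:[1, 3]  free=[.FFF..F.........]

blocks(d) = [1, 3]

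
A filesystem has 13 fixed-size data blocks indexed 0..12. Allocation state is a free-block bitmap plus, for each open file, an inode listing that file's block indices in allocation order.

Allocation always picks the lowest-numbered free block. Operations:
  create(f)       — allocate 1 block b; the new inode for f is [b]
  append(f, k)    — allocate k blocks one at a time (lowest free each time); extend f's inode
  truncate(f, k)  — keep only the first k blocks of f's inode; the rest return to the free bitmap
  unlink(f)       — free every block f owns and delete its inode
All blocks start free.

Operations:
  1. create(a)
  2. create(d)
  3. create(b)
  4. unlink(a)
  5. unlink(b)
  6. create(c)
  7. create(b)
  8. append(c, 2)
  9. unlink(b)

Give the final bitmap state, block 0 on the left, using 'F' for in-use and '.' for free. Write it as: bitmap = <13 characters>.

bitmap = FF.FF........

after create(a) → a:[0]  free=[F............]
after create(d) → a:[0], d:[1]  free=[FF...........]
after create(b) → a:[0], b:[2], d:[1]  free=[FFF..........]
after unlink(a) → b:[2], d:[1]  free=[.FF..........]
after unlink(b) → d:[1]  free=[.F...........]
after create(c) → c:[0], d:[1]  free=[FF...........]
after create(b) → b:[2], c:[0], d:[1]  free=[FFF..........]
after append(c, 2) → b:[2], c:[0, 3, 4], d:[1]  free=[FFFFF........]
after unlink(b) → c:[0, 3, 4], d:[1]  free=[FF.FF........]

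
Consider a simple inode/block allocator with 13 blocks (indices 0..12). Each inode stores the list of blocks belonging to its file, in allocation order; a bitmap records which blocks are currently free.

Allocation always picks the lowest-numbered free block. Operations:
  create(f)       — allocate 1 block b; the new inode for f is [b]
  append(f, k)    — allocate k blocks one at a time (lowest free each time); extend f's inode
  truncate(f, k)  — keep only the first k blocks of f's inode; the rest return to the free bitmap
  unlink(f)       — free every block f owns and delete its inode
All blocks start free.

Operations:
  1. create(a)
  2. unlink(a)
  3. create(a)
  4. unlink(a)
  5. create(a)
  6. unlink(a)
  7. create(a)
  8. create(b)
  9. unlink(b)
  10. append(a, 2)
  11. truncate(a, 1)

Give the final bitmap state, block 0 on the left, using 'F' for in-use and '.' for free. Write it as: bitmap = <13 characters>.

after create(a) → a:[0]  free=[F............]
after unlink(a) →   free=[.............]
after create(a) → a:[0]  free=[F............]
after unlink(a) →   free=[.............]
after create(a) → a:[0]  free=[F............]
after unlink(a) →   free=[.............]
after create(a) → a:[0]  free=[F............]
after create(b) → a:[0], b:[1]  free=[FF...........]
after unlink(b) → a:[0]  free=[F............]
after append(a, 2) → a:[0, 1, 2]  free=[FFF..........]
after truncate(a, 1) → a:[0]  free=[F............]

bitmap = F............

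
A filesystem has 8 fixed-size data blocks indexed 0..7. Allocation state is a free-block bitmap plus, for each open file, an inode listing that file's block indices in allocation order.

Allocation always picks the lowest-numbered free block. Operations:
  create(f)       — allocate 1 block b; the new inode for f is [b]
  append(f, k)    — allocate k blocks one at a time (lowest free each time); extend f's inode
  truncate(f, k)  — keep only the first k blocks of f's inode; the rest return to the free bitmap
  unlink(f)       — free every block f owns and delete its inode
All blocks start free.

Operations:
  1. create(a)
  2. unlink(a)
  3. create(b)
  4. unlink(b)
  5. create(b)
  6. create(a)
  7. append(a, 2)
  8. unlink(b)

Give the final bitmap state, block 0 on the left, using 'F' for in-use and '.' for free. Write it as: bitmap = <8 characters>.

after create(a) → a:[0]  free=[F.......]
after unlink(a) →   free=[........]
after create(b) → b:[0]  free=[F.......]
after unlink(b) →   free=[........]
after create(b) → b:[0]  free=[F.......]
after create(a) → a:[1], b:[0]  free=[FF......]
after append(a, 2) → a:[1, 2, 3], b:[0]  free=[FFFF....]
after unlink(b) → a:[1, 2, 3]  free=[.FFF....]

bitmap = .FFF....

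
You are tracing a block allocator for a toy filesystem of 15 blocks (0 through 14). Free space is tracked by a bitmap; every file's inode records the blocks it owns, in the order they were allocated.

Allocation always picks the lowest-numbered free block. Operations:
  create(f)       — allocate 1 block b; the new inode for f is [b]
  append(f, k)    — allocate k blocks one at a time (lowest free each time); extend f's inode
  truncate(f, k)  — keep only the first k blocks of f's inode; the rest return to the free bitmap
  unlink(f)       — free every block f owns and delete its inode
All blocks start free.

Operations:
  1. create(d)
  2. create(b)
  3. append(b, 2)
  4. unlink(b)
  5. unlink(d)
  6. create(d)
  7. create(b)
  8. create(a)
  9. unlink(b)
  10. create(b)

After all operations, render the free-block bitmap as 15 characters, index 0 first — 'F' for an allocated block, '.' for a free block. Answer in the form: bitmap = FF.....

bitmap = FFF............

[1] create(d) — d=0 (map F..............)
[2] create(b) — b=1 d=0 (map FF.............)
[3] append(b, 2) — b=1,2,3 d=0 (map FFFF...........)
[4] unlink(b) — d=0 (map F..............)
[5] unlink(d) —  (map ...............)
[6] create(d) — d=0 (map F..............)
[7] create(b) — b=1 d=0 (map FF.............)
[8] create(a) — a=2 b=1 d=0 (map FFF............)
[9] unlink(b) — a=2 d=0 (map F.F............)
[10] create(b) — a=2 b=1 d=0 (map FFF............)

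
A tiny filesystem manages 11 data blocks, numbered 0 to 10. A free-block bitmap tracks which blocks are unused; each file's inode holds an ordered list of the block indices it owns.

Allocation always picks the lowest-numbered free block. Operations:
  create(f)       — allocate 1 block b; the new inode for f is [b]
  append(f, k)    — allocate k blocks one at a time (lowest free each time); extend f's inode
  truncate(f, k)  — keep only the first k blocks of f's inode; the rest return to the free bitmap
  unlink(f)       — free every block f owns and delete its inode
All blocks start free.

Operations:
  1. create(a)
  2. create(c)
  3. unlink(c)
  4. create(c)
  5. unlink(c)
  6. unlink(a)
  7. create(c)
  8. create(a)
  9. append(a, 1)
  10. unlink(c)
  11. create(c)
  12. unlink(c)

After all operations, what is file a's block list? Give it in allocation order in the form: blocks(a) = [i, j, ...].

[1] create(a) — a=0 (map F..........)
[2] create(c) — a=0 c=1 (map FF.........)
[3] unlink(c) — a=0 (map F..........)
[4] create(c) — a=0 c=1 (map FF.........)
[5] unlink(c) — a=0 (map F..........)
[6] unlink(a) —  (map ...........)
[7] create(c) — c=0 (map F..........)
[8] create(a) — a=1 c=0 (map FF.........)
[9] append(a, 1) — a=1,2 c=0 (map FFF........)
[10] unlink(c) — a=1,2 (map .FF........)
[11] create(c) — a=1,2 c=0 (map FFF........)
[12] unlink(c) — a=1,2 (map .FF........)

blocks(a) = [1, 2]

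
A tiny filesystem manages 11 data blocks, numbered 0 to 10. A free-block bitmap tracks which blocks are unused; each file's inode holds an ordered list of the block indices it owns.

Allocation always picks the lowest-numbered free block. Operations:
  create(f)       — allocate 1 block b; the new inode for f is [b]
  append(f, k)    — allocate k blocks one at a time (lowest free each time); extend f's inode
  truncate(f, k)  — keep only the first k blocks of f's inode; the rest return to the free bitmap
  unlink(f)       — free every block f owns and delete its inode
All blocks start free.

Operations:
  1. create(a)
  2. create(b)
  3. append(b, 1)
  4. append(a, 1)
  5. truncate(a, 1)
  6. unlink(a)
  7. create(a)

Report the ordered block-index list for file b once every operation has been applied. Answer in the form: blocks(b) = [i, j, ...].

blocks(b) = [1, 2]

[1] create(a) — a=0 (map F..........)
[2] create(b) — a=0 b=1 (map FF.........)
[3] append(b, 1) — a=0 b=1,2 (map FFF........)
[4] append(a, 1) — a=0,3 b=1,2 (map FFFF.......)
[5] truncate(a, 1) — a=0 b=1,2 (map FFF........)
[6] unlink(a) — b=1,2 (map .FF........)
[7] create(a) — a=0 b=1,2 (map FFF........)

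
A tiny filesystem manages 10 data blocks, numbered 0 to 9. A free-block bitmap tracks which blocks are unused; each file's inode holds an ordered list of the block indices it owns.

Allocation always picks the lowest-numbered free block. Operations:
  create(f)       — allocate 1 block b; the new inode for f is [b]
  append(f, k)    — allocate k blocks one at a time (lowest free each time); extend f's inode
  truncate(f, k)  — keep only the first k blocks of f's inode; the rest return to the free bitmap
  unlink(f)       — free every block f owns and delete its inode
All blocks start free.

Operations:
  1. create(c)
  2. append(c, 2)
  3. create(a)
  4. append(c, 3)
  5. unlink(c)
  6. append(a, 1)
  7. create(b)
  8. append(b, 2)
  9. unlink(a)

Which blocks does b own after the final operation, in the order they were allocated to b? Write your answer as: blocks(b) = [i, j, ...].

after create(c) → c:[0]  free=[F.........]
after append(c, 2) → c:[0, 1, 2]  free=[FFF.......]
after create(a) → a:[3], c:[0, 1, 2]  free=[FFFF......]
after append(c, 3) → a:[3], c:[0, 1, 2, 4, 5, 6]  free=[FFFFFFF...]
after unlink(c) → a:[3]  free=[...F......]
after append(a, 1) → a:[3, 0]  free=[F..F......]
after create(b) → a:[3, 0], b:[1]  free=[FF.F......]
after append(b, 2) → a:[3, 0], b:[1, 2, 4]  free=[FFFFF.....]
after unlink(a) → b:[1, 2, 4]  free=[.FF.F.....]

blocks(b) = [1, 2, 4]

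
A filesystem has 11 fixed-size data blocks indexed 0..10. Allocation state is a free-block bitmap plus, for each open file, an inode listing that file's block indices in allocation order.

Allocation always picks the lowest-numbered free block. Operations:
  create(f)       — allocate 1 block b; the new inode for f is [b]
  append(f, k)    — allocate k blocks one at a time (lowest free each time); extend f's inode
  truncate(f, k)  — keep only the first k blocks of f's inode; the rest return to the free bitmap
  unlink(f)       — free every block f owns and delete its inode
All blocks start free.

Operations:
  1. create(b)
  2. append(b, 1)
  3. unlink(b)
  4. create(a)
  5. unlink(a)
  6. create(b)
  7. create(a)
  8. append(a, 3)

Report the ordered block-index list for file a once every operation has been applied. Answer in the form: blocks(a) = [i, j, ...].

create(b): bitmap=F.......... | b=[0]
append(b, 1): bitmap=FF......... | b=[0, 1]
unlink(b): bitmap=........... | 
create(a): bitmap=F.......... | a=[0]
unlink(a): bitmap=........... | 
create(b): bitmap=F.......... | b=[0]
create(a): bitmap=FF......... | a=[1] b=[0]
append(a, 3): bitmap=FFFFF...... | a=[1, 2, 3, 4] b=[0]

blocks(a) = [1, 2, 3, 4]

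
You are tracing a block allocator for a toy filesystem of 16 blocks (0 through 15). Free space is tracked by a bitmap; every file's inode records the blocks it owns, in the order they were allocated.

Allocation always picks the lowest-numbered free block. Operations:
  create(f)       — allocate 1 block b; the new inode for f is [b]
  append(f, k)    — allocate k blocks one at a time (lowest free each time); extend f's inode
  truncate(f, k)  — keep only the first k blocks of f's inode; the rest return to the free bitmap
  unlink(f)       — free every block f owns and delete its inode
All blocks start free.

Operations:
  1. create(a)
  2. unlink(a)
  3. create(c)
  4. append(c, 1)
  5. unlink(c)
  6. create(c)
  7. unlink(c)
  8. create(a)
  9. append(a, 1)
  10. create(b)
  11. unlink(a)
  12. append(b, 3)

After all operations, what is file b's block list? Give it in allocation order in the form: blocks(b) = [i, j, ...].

create(a): bitmap=F............... | a=[0]
unlink(a): bitmap=................ | 
create(c): bitmap=F............... | c=[0]
append(c, 1): bitmap=FF.............. | c=[0, 1]
unlink(c): bitmap=................ | 
create(c): bitmap=F............... | c=[0]
unlink(c): bitmap=................ | 
create(a): bitmap=F............... | a=[0]
append(a, 1): bitmap=FF.............. | a=[0, 1]
create(b): bitmap=FFF............. | a=[0, 1] b=[2]
unlink(a): bitmap=..F............. | b=[2]
append(b, 3): bitmap=FFFF............ | b=[2, 0, 1, 3]

blocks(b) = [2, 0, 1, 3]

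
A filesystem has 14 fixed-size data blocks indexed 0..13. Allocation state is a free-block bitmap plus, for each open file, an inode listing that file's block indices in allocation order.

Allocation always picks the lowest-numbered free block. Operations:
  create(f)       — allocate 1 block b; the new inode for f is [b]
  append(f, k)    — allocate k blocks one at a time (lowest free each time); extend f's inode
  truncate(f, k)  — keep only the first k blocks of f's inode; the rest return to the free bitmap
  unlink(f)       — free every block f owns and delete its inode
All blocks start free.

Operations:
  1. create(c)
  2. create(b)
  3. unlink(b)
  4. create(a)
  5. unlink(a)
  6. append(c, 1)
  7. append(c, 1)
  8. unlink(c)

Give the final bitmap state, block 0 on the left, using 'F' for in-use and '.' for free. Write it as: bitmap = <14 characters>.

bitmap = ..............

after create(c) → c:[0]  free=[F.............]
after create(b) → b:[1], c:[0]  free=[FF............]
after unlink(b) → c:[0]  free=[F.............]
after create(a) → a:[1], c:[0]  free=[FF............]
after unlink(a) → c:[0]  free=[F.............]
after append(c, 1) → c:[0, 1]  free=[FF............]
after append(c, 1) → c:[0, 1, 2]  free=[FFF...........]
after unlink(c) →   free=[..............]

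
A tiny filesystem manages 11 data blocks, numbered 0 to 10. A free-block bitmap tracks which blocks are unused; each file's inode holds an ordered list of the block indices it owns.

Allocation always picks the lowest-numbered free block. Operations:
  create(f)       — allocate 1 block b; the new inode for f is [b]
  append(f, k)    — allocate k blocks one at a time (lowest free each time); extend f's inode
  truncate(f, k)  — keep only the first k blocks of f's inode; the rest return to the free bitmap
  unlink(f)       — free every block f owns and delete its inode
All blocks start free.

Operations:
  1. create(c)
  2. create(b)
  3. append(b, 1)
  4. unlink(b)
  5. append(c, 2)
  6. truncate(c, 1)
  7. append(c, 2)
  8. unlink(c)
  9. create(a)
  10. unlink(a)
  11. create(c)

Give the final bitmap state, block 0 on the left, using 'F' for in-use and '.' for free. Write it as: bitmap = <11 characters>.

bitmap = F..........

  1. create(c)  ⇒  F..........  {c→[0]}
  2. create(b)  ⇒  FF.........  {b→[1]; c→[0]}
  3. append(b, 1)  ⇒  FFF........  {b→[1, 2]; c→[0]}
  4. unlink(b)  ⇒  F..........  {c→[0]}
  5. append(c, 2)  ⇒  FFF........  {c→[0, 1, 2]}
  6. truncate(c, 1)  ⇒  F..........  {c→[0]}
  7. append(c, 2)  ⇒  FFF........  {c→[0, 1, 2]}
  8. unlink(c)  ⇒  ...........  {}
  9. create(a)  ⇒  F..........  {a→[0]}
  10. unlink(a)  ⇒  ...........  {}
  11. create(c)  ⇒  F..........  {c→[0]}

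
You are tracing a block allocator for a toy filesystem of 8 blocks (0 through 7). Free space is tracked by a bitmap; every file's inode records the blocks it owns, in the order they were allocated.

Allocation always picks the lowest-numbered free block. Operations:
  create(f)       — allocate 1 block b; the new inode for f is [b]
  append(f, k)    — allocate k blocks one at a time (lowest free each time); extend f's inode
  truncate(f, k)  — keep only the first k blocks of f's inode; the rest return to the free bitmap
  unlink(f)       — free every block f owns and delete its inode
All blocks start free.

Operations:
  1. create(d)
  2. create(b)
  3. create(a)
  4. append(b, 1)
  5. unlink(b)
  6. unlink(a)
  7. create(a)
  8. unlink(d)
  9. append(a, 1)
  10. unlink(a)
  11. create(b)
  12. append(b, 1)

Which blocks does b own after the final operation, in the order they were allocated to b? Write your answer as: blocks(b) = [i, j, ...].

  1. create(d)  ⇒  F.......  {d→[0]}
  2. create(b)  ⇒  FF......  {b→[1]; d→[0]}
  3. create(a)  ⇒  FFF.....  {a→[2]; b→[1]; d→[0]}
  4. append(b, 1)  ⇒  FFFF....  {a→[2]; b→[1, 3]; d→[0]}
  5. unlink(b)  ⇒  F.F.....  {a→[2]; d→[0]}
  6. unlink(a)  ⇒  F.......  {d→[0]}
  7. create(a)  ⇒  FF......  {a→[1]; d→[0]}
  8. unlink(d)  ⇒  .F......  {a→[1]}
  9. append(a, 1)  ⇒  FF......  {a→[1, 0]}
  10. unlink(a)  ⇒  ........  {}
  11. create(b)  ⇒  F.......  {b→[0]}
  12. append(b, 1)  ⇒  FF......  {b→[0, 1]}

blocks(b) = [0, 1]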